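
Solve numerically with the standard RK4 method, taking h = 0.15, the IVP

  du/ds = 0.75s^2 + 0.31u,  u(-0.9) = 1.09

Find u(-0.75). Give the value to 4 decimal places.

RK4: k1 = f(s_n, u_n); k2 = f(s_n + h/2, u_n + (h/2)·k1); k3 = f(s_n + h/2, u_n + (h/2)·k2); k4 = f(s_n + h, u_n + h·k3); u_{n+1} = u_n + (h/6)·(k1 + 2k2 + 2k3 + k4).
s=-0.900000, u=1.090000:
  k1 = f(-0.900000, 1.090000) = 0.945400
  k2 = f(-0.825000, 1.160905) = 0.870349
  k3 = f(-0.825000, 1.155276) = 0.868604
  k4 = f(-0.750000, 1.220291) = 0.800165
  u ← 1.090000 + (0.15/6)·(k1 + 2k2 + 2k3 + k4) = 1.220587
u(-0.75) ≈ 1.2206

1.2206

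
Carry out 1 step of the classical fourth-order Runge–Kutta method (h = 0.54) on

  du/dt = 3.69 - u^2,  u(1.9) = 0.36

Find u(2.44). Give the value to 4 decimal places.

RK4: k1 = f(t_n, u_n); k2 = f(t_n + h/2, u_n + (h/2)·k1); k3 = f(t_n + h/2, u_n + (h/2)·k2); k4 = f(t_n + h, u_n + h·k3); u_{n+1} = u_n + (h/6)·(k1 + 2k2 + 2k3 + k4).
t=1.900000, u=0.360000:
  k1 = f(1.900000, 0.360000) = 3.560400
  k2 = f(2.170000, 1.321308) = 1.944145
  k3 = f(2.170000, 0.884919) = 2.906918
  k4 = f(2.440000, 1.929736) = -0.033880
  u ← 0.360000 + (0.54/6)·(k1 + 2k2 + 2k3 + k4) = 1.550578
u(2.44) ≈ 1.5506

1.5506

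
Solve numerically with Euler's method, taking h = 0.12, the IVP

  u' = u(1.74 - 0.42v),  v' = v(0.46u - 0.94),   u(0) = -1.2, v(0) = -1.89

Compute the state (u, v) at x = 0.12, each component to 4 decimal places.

Euler on (u,v): u_{n+1} = u_n + h·u', v_{n+1} = v_n + h·v'.
0.000000: (-1.200000, -1.890000); f=(-3.040560, 2.819880) → (-1.564867, -1.551614)
(u(0.12), v(0.12)) ≈ (-1.5649, -1.5516)

-1.5649, -1.5516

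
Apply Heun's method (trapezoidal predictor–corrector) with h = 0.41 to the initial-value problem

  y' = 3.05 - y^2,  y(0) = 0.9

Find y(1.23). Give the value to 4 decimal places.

Heun: k1 = f(t_n, y_n); k2 = f(t_n + h, y_n + h·k1); y_{n+1} = y_n + (h/2)·(k1 + k2).
t=0.000000, y=0.900000:
  k1 = f(0.000000, 0.900000) = 2.240000
  k2 = f(0.410000, 1.818400) = -0.256579
  y ← 0.900000 + (0.41/2)·(2.240000 + (-0.256579)) = 1.306601
t=0.410000, y=1.306601:
  k1 = f(0.410000, 1.306601) = 1.342793
  k2 = f(0.820000, 1.857146) = -0.398993
  y ← 1.306601 + (0.41/2)·(1.342793 + (-0.398993)) = 1.500080
t=0.820000, y=1.500080:
  k1 = f(0.820000, 1.500080) = 0.799759
  k2 = f(1.230000, 1.827982) = -0.291516
  y ← 1.500080 + (0.41/2)·(0.799759 + (-0.291516)) = 1.604270
y(1.23) ≈ 1.6043

1.6043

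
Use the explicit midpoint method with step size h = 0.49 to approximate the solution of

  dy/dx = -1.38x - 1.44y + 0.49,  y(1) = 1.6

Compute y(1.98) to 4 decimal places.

Midpoint: k1 = f(x_n, y_n); k2 = f(x_n + h/2, y_n + (h/2)·k1); y_{n+1} = y_n + h·k2.
x=1.000000, y=1.600000:
  k1 = f(1.000000, 1.600000) = -3.194000
  k2 = f(1.245000, 0.817470) = -2.405257
  y ← 1.600000 + 0.49·(-2.405257) = 0.421424
x=1.490000, y=0.421424:
  k1 = f(1.490000, 0.421424) = -2.173051
  k2 = f(1.735000, -0.110973) = -1.744498
  y ← 0.421424 + 0.49·(-1.744498) = -0.433380
y(1.98) ≈ -0.4334

-0.4334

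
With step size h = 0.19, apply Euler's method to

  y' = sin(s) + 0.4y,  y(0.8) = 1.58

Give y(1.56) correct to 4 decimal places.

Euler: y_{n+1} = y_n + h·f(s_n, y_n).
s=0.800000, y=1.580000: f=1.349356 → y ← 1.580000 + 0.19·1.349356 = 1.836378
s=0.990000, y=1.836378: f=1.570577 → y ← 1.836378 + 0.19·1.570577 = 2.134787
s=1.180000, y=2.134787: f=1.778521 → y ← 2.134787 + 0.19·1.778521 = 2.472706
s=1.370000, y=2.472706: f=1.968991 → y ← 2.472706 + 0.19·1.968991 = 2.846814
y(1.56) ≈ 2.8468

2.8468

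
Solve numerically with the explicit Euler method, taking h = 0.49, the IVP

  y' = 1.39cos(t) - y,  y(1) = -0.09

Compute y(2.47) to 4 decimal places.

Euler: y_{n+1} = y_n + h·f(t_n, y_n).
t=1.000000, y=-0.090000: f=0.841020 → y ← -0.090000 + 0.49·0.841020 = 0.322100
t=1.490000, y=0.322100: f=-0.209915 → y ← 0.322100 + 0.49·(-0.209915) = 0.219241
t=1.980000, y=0.219241: f=-0.772293 → y ← 0.219241 + 0.49·(-0.772293) = -0.159182
y(2.47) ≈ -0.1592

-0.1592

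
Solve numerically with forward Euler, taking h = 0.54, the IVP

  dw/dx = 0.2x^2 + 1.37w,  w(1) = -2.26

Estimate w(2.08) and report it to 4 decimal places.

Euler: w_{n+1} = w_n + h·f(x_n, w_n).
x=1.000000, w=-2.260000: f=-2.896200 → w ← -2.260000 + 0.54·(-2.896200) = -3.823948
x=1.540000, w=-3.823948: f=-4.764489 → w ← -3.823948 + 0.54·(-4.764489) = -6.396772
w(2.08) ≈ -6.3968

-6.3968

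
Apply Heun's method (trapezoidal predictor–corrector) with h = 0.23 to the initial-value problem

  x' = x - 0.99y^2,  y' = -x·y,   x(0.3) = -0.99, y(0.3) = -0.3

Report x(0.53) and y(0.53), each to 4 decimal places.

Heun on (x,y): k1 = f(t_n, state_n); k2 = f(t_n + h, state_n + h·k1); state_{n+1} = state_n + (h/2)·(k1 + k2).
0.300000: (-0.990000, -0.300000)
  k1 = (-1.079100, -0.297000)
  predictor → (-1.238193, -0.368310)
  k2 = (-1.372489, -0.456039)
  → (-1.271933, -0.386599)
(x(0.53), y(0.53)) ≈ (-1.2719, -0.3866)

-1.2719, -0.3866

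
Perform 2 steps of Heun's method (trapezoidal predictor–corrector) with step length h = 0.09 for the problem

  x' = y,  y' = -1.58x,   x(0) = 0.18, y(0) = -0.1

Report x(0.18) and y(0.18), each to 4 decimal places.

0.1575, -0.1483

Heun on (x,y): k1 = f(s_n, state_n); k2 = f(s_n + h, state_n + h·k1); state_{n+1} = state_n + (h/2)·(k1 + k2).
0.000000: (0.180000, -0.100000)
  k1 = (-0.100000, -0.284400)
  predictor → (0.171000, -0.125596)
  k2 = (-0.125596, -0.270180)
  → (0.169848, -0.124956)
0.090000: (0.169848, -0.124956)
  k1 = (-0.124956, -0.268360)
  predictor → (0.158602, -0.149109)
  k2 = (-0.149109, -0.250591)
  → (0.157515, -0.148309)
(x(0.18), y(0.18)) ≈ (0.1575, -0.1483)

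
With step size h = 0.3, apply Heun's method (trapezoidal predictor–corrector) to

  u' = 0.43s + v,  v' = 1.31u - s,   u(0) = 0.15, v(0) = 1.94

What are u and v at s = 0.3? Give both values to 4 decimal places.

0.7602, 2.0683

Heun on (u,v): k1 = f(s_n, state_n); k2 = f(s_n + h, state_n + h·k1); state_{n+1} = state_n + (h/2)·(k1 + k2).
0.000000: (0.150000, 1.940000)
  k1 = (1.940000, 0.196500)
  predictor → (0.732000, 1.998950)
  k2 = (2.127950, 0.658920)
  → (0.760192, 2.068313)
(u(0.3), v(0.3)) ≈ (0.7602, 2.0683)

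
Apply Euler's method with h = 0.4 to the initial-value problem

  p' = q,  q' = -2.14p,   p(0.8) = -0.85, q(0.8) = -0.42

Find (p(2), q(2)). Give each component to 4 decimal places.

Euler on (p,q): p_{n+1} = p_n + h·p', q_{n+1} = q_n + h·q'.
0.800000: (-0.850000, -0.420000); f=(-0.420000, 1.819000) → (-1.018000, 0.307600)
1.200000: (-1.018000, 0.307600); f=(0.307600, 2.178520) → (-0.894960, 1.179008)
1.600000: (-0.894960, 1.179008); f=(1.179008, 1.915214) → (-0.423357, 1.945094)
(p(2), q(2)) ≈ (-0.4234, 1.9451)

-0.4234, 1.9451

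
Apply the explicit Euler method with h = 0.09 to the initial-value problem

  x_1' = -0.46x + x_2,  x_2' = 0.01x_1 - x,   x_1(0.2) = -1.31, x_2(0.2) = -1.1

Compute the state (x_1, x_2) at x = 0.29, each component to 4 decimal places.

-1.4173, -1.1192

Euler on (x_1,x_2): x_1_{n+1} = x_1_n + h·x_1', x_2_{n+1} = x_2_n + h·x_2'.
0.200000: (-1.310000, -1.100000); f=(-1.192000, -0.213100) → (-1.417280, -1.119179)
(x_1(0.29), x_2(0.29)) ≈ (-1.4173, -1.1192)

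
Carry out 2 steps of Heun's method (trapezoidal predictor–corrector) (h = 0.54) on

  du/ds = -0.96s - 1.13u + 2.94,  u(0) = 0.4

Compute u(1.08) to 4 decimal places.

Heun: k1 = f(s_n, u_n); k2 = f(s_n + h, u_n + h·k1); u_{n+1} = u_n + (h/2)·(k1 + k2).
s=0.000000, u=0.400000:
  k1 = f(0.000000, 0.400000) = 2.488000
  k2 = f(0.540000, 1.743520) = 0.451422
  u ← 0.400000 + (0.54/2)·(2.488000 + 0.451422) = 1.193644
s=0.540000, u=1.193644:
  k1 = f(0.540000, 1.193644) = 1.072782
  k2 = f(1.080000, 1.772946) = -0.100229
  u ← 1.193644 + (0.54/2)·(1.072782 + (-0.100229)) = 1.456233
u(1.08) ≈ 1.4562

1.4562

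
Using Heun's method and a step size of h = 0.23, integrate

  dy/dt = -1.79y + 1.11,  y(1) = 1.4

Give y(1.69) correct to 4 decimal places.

Heun: k1 = f(t_n, y_n); k2 = f(t_n + h, y_n + h·k1); y_{n+1} = y_n + (h/2)·(k1 + k2).
t=1.000000, y=1.400000:
  k1 = f(1.000000, 1.400000) = -1.396000
  k2 = f(1.230000, 1.078920) = -0.821267
  y ← 1.400000 + (0.23/2)·(-1.396000 + (-0.821267)) = 1.145014
t=1.230000, y=1.145014:
  k1 = f(1.230000, 1.145014) = -0.939576
  k2 = f(1.460000, 0.928912) = -0.552752
  y ← 1.145014 + (0.23/2)·(-0.939576 + (-0.552752)) = 0.973397
t=1.460000, y=0.973397:
  k1 = f(1.460000, 0.973397) = -0.632380
  k2 = f(1.690000, 0.827949) = -0.372029
  y ← 0.973397 + (0.23/2)·(-0.632380 + (-0.372029)) = 0.857890
y(1.69) ≈ 0.8579

0.8579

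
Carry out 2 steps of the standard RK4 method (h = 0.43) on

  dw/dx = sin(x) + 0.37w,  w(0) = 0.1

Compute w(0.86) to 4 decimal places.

0.5261

RK4: k1 = f(x_n, w_n); k2 = f(x_n + h/2, w_n + (h/2)·k1); k3 = f(x_n + h/2, w_n + (h/2)·k2); k4 = f(x_n + h, w_n + h·k3); w_{n+1} = w_n + (h/6)·(k1 + 2k2 + 2k3 + k4).
x=0.000000, w=0.100000:
  k1 = f(0.000000, 0.100000) = 0.037000
  k2 = f(0.215000, 0.107955) = 0.253291
  k3 = f(0.215000, 0.154458) = 0.270497
  k4 = f(0.430000, 0.216314) = 0.496907
  w ← 0.100000 + (0.43/6)·(k1 + 2k2 + 2k3 + k4) = 0.213340
x=0.430000, w=0.213340:
  k1 = f(0.430000, 0.213340) = 0.495806
  k2 = f(0.645000, 0.319938) = 0.719575
  k3 = f(0.645000, 0.368048) = 0.737376
  k4 = f(0.860000, 0.530411) = 0.954095
  w ← 0.213340 + (0.43/6)·(k1 + 2k2 + 2k3 + k4) = 0.526079
w(0.86) ≈ 0.5261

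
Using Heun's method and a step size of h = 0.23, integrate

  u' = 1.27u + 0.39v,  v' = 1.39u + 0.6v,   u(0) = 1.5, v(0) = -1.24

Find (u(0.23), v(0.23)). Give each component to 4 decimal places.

Heun on (u,v): k1 = f(s_n, state_n); k2 = f(s_n + h, state_n + h·k1); state_{n+1} = state_n + (h/2)·(k1 + k2).
0.000000: (1.500000, -1.240000)
  k1 = (1.421400, 1.341000)
  predictor → (1.826922, -0.931570)
  k2 = (1.956879, 1.980480)
  → (1.888502, -0.858030)
(u(0.23), v(0.23)) ≈ (1.8885, -0.8580)

1.8885, -0.8580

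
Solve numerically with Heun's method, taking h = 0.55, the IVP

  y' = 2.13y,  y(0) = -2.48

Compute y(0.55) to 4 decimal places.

Heun: k1 = f(t_n, y_n); k2 = f(t_n + h, y_n + h·k1); y_{n+1} = y_n + (h/2)·(k1 + k2).
t=0.000000, y=-2.480000:
  k1 = f(0.000000, -2.480000) = -5.282400
  k2 = f(0.550000, -5.385320) = -11.470732
  y ← -2.480000 + (0.55/2)·(-5.282400 + (-11.470732)) = -7.087111
y(0.55) ≈ -7.0871

-7.0871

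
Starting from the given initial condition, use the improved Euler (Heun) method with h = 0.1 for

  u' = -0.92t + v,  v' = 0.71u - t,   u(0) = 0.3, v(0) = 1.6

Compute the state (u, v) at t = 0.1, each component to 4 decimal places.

Heun on (u,v): k1 = f(t_n, state_n); k2 = f(t_n + h, state_n + h·k1); state_{n+1} = state_n + (h/2)·(k1 + k2).
0.000000: (0.300000, 1.600000)
  k1 = (1.600000, 0.213000)
  predictor → (0.460000, 1.621300)
  k2 = (1.529300, 0.226600)
  → (0.456465, 1.621980)
(u(0.1), v(0.1)) ≈ (0.4565, 1.6220)

0.4565, 1.6220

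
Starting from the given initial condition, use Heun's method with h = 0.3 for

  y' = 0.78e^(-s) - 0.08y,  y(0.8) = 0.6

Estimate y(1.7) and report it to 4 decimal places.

Heun: k1 = f(s_n, y_n); k2 = f(s_n + h, y_n + h·k1); y_{n+1} = y_n + (h/2)·(k1 + k2).
s=0.800000, y=0.600000:
  k1 = f(0.800000, 0.600000) = 0.302477
  k2 = f(1.100000, 0.690743) = 0.204380
  y ← 0.600000 + (0.3/2)·(0.302477 + 0.204380) = 0.676028
s=1.100000, y=0.676028:
  k1 = f(1.100000, 0.676028) = 0.205557
  k2 = f(1.400000, 0.737696) = 0.133330
  y ← 0.676028 + (0.3/2)·(0.205557 + 0.133330) = 0.726862
s=1.400000, y=0.726862:
  k1 = f(1.400000, 0.726862) = 0.134197
  k2 = f(1.700000, 0.767121) = 0.081124
  y ← 0.726862 + (0.3/2)·(0.134197 + 0.081124) = 0.759160
y(1.7) ≈ 0.7592

0.7592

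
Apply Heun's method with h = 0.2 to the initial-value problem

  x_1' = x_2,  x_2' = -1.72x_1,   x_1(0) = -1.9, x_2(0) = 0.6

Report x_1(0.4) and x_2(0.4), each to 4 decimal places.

Heun on (x_1,x_2): k1 = f(x_n, state_n); k2 = f(x_n + h, state_n + h·k1); state_{n+1} = state_n + (h/2)·(k1 + k2).
0.000000: (-1.900000, 0.600000)
  k1 = (0.600000, 3.268000)
  predictor → (-1.780000, 1.253600)
  k2 = (1.253600, 3.061600)
  → (-1.714640, 1.232960)
0.200000: (-1.714640, 1.232960)
  k1 = (1.232960, 2.949181)
  predictor → (-1.468048, 1.822796)
  k2 = (1.822796, 2.525043)
  → (-1.409064, 1.780382)
(x_1(0.4), x_2(0.4)) ≈ (-1.4091, 1.7804)

-1.4091, 1.7804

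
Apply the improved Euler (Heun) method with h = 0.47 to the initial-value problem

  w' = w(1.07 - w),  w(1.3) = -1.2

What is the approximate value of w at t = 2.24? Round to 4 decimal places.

-51.8445

Heun: k1 = f(t_n, w_n); k2 = f(t_n + h, w_n + h·k1); w_{n+1} = w_n + (h/2)·(k1 + k2).
t=1.300000, w=-1.200000:
  k1 = f(1.300000, -1.200000) = -2.724000
  k2 = f(1.770000, -2.480280) = -8.805688
  w ← -1.200000 + (0.47/2)·(-2.724000 + (-8.805688)) = -3.909477
t=1.770000, w=-3.909477:
  k1 = f(1.770000, -3.909477) = -19.467149
  k2 = f(2.240000, -13.059037) = -184.511612
  w ← -3.909477 + (0.47/2)·(-19.467149 + (-184.511612)) = -51.844486
w(2.24) ≈ -51.8445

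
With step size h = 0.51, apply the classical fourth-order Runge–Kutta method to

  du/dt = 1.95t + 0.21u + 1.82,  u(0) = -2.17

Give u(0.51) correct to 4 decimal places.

-1.1727

RK4: k1 = f(t_n, u_n); k2 = f(t_n + h/2, u_n + (h/2)·k1); k3 = f(t_n + h/2, u_n + (h/2)·k2); k4 = f(t_n + h, u_n + h·k3); u_{n+1} = u_n + (h/6)·(k1 + 2k2 + 2k3 + k4).
t=0.000000, u=-2.170000:
  k1 = f(0.000000, -2.170000) = 1.364300
  k2 = f(0.255000, -1.822103) = 1.934608
  k3 = f(0.255000, -1.676675) = 1.965148
  k4 = f(0.510000, -1.167774) = 2.569267
  u ← -2.170000 + (0.51/6)·(k1 + 2k2 + 2k3 + k4) = -1.172688
u(0.51) ≈ -1.1727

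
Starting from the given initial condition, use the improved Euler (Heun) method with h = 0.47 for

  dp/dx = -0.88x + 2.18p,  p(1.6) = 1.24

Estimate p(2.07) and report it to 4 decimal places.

Heun: k1 = f(x_n, p_n); k2 = f(x_n + h, p_n + h·k1); p_{n+1} = p_n + (h/2)·(k1 + k2).
x=1.600000, p=1.240000:
  k1 = f(1.600000, 1.240000) = 1.295200
  k2 = f(2.070000, 1.848744) = 2.208662
  p ← 1.240000 + (0.47/2)·(1.295200 + 2.208662) = 2.063408
p(2.07) ≈ 2.0634

2.0634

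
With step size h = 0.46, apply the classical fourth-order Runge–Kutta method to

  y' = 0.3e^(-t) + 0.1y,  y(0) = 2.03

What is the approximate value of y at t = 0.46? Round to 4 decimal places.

RK4: k1 = f(t_n, y_n); k2 = f(t_n + h/2, y_n + (h/2)·k1); k3 = f(t_n + h/2, y_n + (h/2)·k2); k4 = f(t_n + h, y_n + h·k3); y_{n+1} = y_n + (h/6)·(k1 + 2k2 + 2k3 + k4).
t=0.000000, y=2.030000:
  k1 = f(0.000000, 2.030000) = 0.503000
  k2 = f(0.230000, 2.145690) = 0.452929
  k3 = f(0.230000, 2.134174) = 0.451777
  k4 = f(0.460000, 2.237818) = 0.413167
  y ← 2.030000 + (0.46/6)·(k1 + 2k2 + 2k3 + k4) = 2.238961
y(0.46) ≈ 2.2390

2.2390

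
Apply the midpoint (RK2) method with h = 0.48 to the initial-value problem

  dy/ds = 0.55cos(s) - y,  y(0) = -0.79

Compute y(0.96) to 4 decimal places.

Midpoint: k1 = f(s_n, y_n); k2 = f(s_n + h/2, y_n + (h/2)·k1); y_{n+1} = y_n + h·k2.
s=0.000000, y=-0.790000:
  k1 = f(0.000000, -0.790000) = 1.340000
  k2 = f(0.240000, -0.468400) = 1.002636
  y ← -0.790000 + 0.48·1.002636 = -0.308735
s=0.480000, y=-0.308735:
  k1 = f(0.480000, -0.308735) = 0.796582
  k2 = f(0.720000, -0.117555) = 0.531048
  y ← -0.308735 + 0.48·0.531048 = -0.053832
y(0.96) ≈ -0.0538

-0.0538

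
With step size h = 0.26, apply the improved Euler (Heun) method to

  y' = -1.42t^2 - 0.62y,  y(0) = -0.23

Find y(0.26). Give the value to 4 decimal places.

-0.2084

Heun: k1 = f(t_n, y_n); k2 = f(t_n + h, y_n + h·k1); y_{n+1} = y_n + (h/2)·(k1 + k2).
t=0.000000, y=-0.230000:
  k1 = f(0.000000, -0.230000) = 0.142600
  k2 = f(0.260000, -0.192924) = 0.023621
  y ← -0.230000 + (0.26/2)·(0.142600 + 0.023621) = -0.208391
y(0.26) ≈ -0.2084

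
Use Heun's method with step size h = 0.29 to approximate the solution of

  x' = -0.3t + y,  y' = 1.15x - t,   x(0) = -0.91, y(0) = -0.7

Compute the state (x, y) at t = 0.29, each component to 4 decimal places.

Heun on (x,y): k1 = f(t_n, state_n); k2 = f(t_n + h, state_n + h·k1); state_{n+1} = state_n + (h/2)·(k1 + k2).
0.000000: (-0.910000, -0.700000)
  k1 = (-0.700000, -1.046500)
  predictor → (-1.113000, -1.003485)
  k2 = (-1.090485, -1.569950)
  → (-1.169620, -1.079385)
(x(0.29), y(0.29)) ≈ (-1.1696, -1.0794)

-1.1696, -1.0794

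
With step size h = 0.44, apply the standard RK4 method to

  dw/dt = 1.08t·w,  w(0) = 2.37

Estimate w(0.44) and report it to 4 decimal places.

2.6312

RK4: k1 = f(t_n, w_n); k2 = f(t_n + h/2, w_n + (h/2)·k1); k3 = f(t_n + h/2, w_n + (h/2)·k2); k4 = f(t_n + h, w_n + h·k3); w_{n+1} = w_n + (h/6)·(k1 + 2k2 + 2k3 + k4).
t=0.000000, w=2.370000:
  k1 = f(0.000000, 2.370000) = 0.000000
  k2 = f(0.220000, 2.370000) = 0.563112
  k3 = f(0.220000, 2.493885) = 0.592547
  k4 = f(0.440000, 2.630721) = 1.250118
  w ← 2.370000 + (0.44/6)·(k1 + 2k2 + 2k3 + k4) = 2.631172
w(0.44) ≈ 2.6312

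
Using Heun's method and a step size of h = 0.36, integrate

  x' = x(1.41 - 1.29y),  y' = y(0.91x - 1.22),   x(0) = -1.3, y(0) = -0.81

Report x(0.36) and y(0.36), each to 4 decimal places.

Heun on (x,y): k1 = f(t_n, state_n); k2 = f(t_n + h, state_n + h·k1); state_{n+1} = state_n + (h/2)·(k1 + k2).
0.000000: (-1.300000, -0.810000)
  k1 = (-3.191370, 1.946430)
  predictor → (-2.448893, -0.109285)
  k2 = (-3.798179, 0.376869)
  → (-2.558119, -0.391806)
(x(0.36), y(0.36)) ≈ (-2.5581, -0.3918)

-2.5581, -0.3918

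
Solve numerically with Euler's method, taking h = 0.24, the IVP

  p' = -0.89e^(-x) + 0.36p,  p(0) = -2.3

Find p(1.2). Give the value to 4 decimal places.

-4.3445

Euler: p_{n+1} = p_n + h·f(x_n, p_n).
x=0.000000, p=-2.300000: f=-1.718000 → p ← -2.300000 + 0.24·(-1.718000) = -2.712320
x=0.240000, p=-2.712320: f=-1.676534 → p ← -2.712320 + 0.24·(-1.676534) = -3.114688
x=0.480000, p=-3.114688: f=-1.672005 → p ← -3.114688 + 0.24·(-1.672005) = -3.515969
x=0.720000, p=-3.515969: f=-1.698958 → p ← -3.515969 + 0.24·(-1.698958) = -3.923719
x=0.960000, p=-3.923719: f=-1.753314 → p ← -3.923719 + 0.24·(-1.753314) = -4.344515
p(1.2) ≈ -4.3445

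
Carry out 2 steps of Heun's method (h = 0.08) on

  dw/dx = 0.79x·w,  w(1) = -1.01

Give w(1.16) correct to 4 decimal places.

Heun: k1 = f(x_n, w_n); k2 = f(x_n + h, w_n + h·k1); w_{n+1} = w_n + (h/2)·(k1 + k2).
x=1.000000, w=-1.010000:
  k1 = f(1.000000, -1.010000) = -0.797900
  k2 = f(1.080000, -1.073832) = -0.916193
  w ← -1.010000 + (0.08/2)·(-0.797900 + (-0.916193)) = -1.078564
x=1.080000, w=-1.078564:
  k1 = f(1.080000, -1.078564) = -0.920231
  k2 = f(1.160000, -1.152182) = -1.055860
  w ← -1.078564 + (0.08/2)·(-0.920231 + (-1.055860)) = -1.157607
w(1.16) ≈ -1.1576

-1.1576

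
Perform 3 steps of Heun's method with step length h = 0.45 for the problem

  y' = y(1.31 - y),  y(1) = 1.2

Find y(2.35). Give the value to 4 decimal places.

Heun: k1 = f(x_n, y_n); k2 = f(x_n + h, y_n + h·k1); y_{n+1} = y_n + (h/2)·(k1 + k2).
x=1.000000, y=1.200000:
  k1 = f(1.000000, 1.200000) = 0.132000
  k2 = f(1.450000, 1.259400) = 0.063726
  y ← 1.200000 + (0.45/2)·(0.132000 + 0.063726) = 1.244038
x=1.450000, y=1.244038:
  k1 = f(1.450000, 1.244038) = 0.082059
  k2 = f(1.900000, 1.280965) = 0.037193
  y ← 1.244038 + (0.45/2)·(0.082059 + 0.037193) = 1.270870
x=1.900000, y=1.270870:
  k1 = f(1.900000, 1.270870) = 0.049729
  k2 = f(2.350000, 1.293248) = 0.021664
  y ← 1.270870 + (0.45/2)·(0.049729 + 0.021664) = 1.286934
y(2.35) ≈ 1.2869

1.2869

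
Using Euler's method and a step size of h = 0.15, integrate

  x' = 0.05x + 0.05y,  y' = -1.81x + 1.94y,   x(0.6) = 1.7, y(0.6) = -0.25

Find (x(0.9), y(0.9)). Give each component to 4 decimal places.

1.7178, -1.4770

Euler on (x,y): x_{n+1} = x_n + h·x', y_{n+1} = y_n + h·y'.
0.600000: (1.700000, -0.250000); f=(0.072500, -3.562000) → (1.710875, -0.784300)
0.750000: (1.710875, -0.784300); f=(0.046329, -4.618226) → (1.717824, -1.477034)
(x(0.9), y(0.9)) ≈ (1.7178, -1.4770)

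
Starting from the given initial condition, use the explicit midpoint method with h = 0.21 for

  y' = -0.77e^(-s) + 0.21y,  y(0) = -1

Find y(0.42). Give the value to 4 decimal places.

-1.3689

Midpoint: k1 = f(s_n, y_n); k2 = f(s_n + h/2, y_n + (h/2)·k1); y_{n+1} = y_n + h·k2.
s=0.000000, y=-1.000000:
  k1 = f(0.000000, -1.000000) = -0.980000
  k2 = f(0.105000, -1.102900) = -0.924859
  y ← -1.000000 + 0.21·(-0.924859) = -1.194220
s=0.210000, y=-1.194220:
  k1 = f(0.210000, -1.194220) = -0.874936
  k2 = f(0.315000, -1.286089) = -0.832016
  y ← -1.194220 + 0.21·(-0.832016) = -1.368944
y(0.42) ≈ -1.3689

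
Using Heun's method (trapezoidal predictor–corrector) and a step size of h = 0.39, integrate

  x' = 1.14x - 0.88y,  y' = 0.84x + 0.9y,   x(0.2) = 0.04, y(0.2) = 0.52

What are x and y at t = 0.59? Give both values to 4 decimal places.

Heun on (x,y): k1 = f(t_n, state_n); k2 = f(t_n + h, state_n + h·k1); state_{n+1} = state_n + (h/2)·(k1 + k2).
0.200000: (0.040000, 0.520000)
  k1 = (-0.412000, 0.501600)
  predictor → (-0.120680, 0.715624)
  k2 = (-0.767324, 0.542690)
  → (-0.189968, 0.723637)
(x(0.59), y(0.59)) ≈ (-0.1900, 0.7236)

-0.1900, 0.7236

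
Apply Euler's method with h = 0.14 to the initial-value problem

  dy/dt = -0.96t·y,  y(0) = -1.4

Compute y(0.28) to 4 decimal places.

-1.3737

Euler: y_{n+1} = y_n + h·f(t_n, y_n).
t=0.000000, y=-1.400000: f=0.000000 → y ← -1.400000 + 0.14·0.000000 = -1.400000
t=0.140000, y=-1.400000: f=0.188160 → y ← -1.400000 + 0.14·0.188160 = -1.373658
y(0.28) ≈ -1.3737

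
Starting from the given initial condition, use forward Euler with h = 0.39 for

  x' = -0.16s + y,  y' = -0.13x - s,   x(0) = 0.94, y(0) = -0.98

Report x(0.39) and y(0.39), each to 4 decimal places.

0.5578, -1.0277

Euler on (x,y): x_{n+1} = x_n + h·x', y_{n+1} = y_n + h·y'.
0.000000: (0.940000, -0.980000); f=(-0.980000, -0.122200) → (0.557800, -1.027658)
(x(0.39), y(0.39)) ≈ (0.5578, -1.0277)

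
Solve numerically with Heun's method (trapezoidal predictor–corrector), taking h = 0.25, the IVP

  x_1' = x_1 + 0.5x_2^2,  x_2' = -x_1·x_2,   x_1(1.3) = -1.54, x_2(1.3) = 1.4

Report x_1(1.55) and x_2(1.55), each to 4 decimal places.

-1.5850, 2.0767

Heun on (x_1,x_2): k1 = f(t_n, state_n); k2 = f(t_n + h, state_n + h·k1); state_{n+1} = state_n + (h/2)·(k1 + k2).
1.300000: (-1.540000, 1.400000)
  k1 = (-0.560000, 2.156000)
  predictor → (-1.680000, 1.939000)
  k2 = (0.199860, 3.257520)
  → (-1.585017, 2.076690)
(x_1(1.55), x_2(1.55)) ≈ (-1.5850, 2.0767)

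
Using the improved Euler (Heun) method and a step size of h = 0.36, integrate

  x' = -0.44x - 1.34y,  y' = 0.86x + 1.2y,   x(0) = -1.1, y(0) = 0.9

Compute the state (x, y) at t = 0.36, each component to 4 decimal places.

Heun on (x,y): k1 = f(t_n, state_n); k2 = f(t_n + h, state_n + h·k1); state_{n+1} = state_n + (h/2)·(k1 + k2).
0.000000: (-1.100000, 0.900000)
  k1 = (-0.722000, 0.134000)
  predictor → (-1.359920, 0.948240)
  k2 = (-0.672277, -0.031643)
  → (-1.350970, 0.918424)
(x(0.36), y(0.36)) ≈ (-1.3510, 0.9184)

-1.3510, 0.9184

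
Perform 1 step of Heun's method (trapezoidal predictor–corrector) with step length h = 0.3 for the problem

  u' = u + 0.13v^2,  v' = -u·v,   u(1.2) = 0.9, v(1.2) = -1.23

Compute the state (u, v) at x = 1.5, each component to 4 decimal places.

Heun on (u,v): k1 = f(x_n, state_n); k2 = f(x_n + h, state_n + h·k1); state_{n+1} = state_n + (h/2)·(k1 + k2).
1.200000: (0.900000, -1.230000)
  k1 = (1.096677, 1.107000)
  predictor → (1.229003, -0.897900)
  k2 = (1.333812, 1.103522)
  → (1.264573, -0.898422)
(u(1.5), v(1.5)) ≈ (1.2646, -0.8984)

1.2646, -0.8984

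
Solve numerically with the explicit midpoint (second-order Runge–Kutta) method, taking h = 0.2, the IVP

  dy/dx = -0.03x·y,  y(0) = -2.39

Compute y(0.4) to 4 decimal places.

Midpoint: k1 = f(x_n, y_n); k2 = f(x_n + h/2, y_n + (h/2)·k1); y_{n+1} = y_n + h·k2.
x=0.000000, y=-2.390000:
  k1 = f(0.000000, -2.390000) = 0.000000
  k2 = f(0.100000, -2.390000) = 0.007170
  y ← -2.390000 + 0.2·0.007170 = -2.388566
x=0.200000, y=-2.388566:
  k1 = f(0.200000, -2.388566) = 0.014331
  k2 = f(0.300000, -2.387133) = 0.021484
  y ← -2.388566 + 0.2·0.021484 = -2.384269
y(0.4) ≈ -2.3843

-2.3843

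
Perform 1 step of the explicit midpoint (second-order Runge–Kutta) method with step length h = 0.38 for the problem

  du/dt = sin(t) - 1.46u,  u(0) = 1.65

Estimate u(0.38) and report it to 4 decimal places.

Midpoint: k1 = f(t_n, u_n); k2 = f(t_n + h/2, u_n + (h/2)·k1); u_{n+1} = u_n + h·k2.
t=0.000000, u=1.650000:
  k1 = f(0.000000, 1.650000) = -2.409000
  k2 = f(0.190000, 1.192290) = -1.551885
  u ← 1.650000 + 0.38·(-1.551885) = 1.060284
u(0.38) ≈ 1.0603

1.0603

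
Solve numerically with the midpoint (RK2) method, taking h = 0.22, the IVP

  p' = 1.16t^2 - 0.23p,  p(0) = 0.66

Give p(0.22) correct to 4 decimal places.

Midpoint: k1 = f(t_n, p_n); k2 = f(t_n + h/2, p_n + (h/2)·k1); p_{n+1} = p_n + h·k2.
t=0.000000, p=0.660000:
  k1 = f(0.000000, 0.660000) = -0.151800
  k2 = f(0.110000, 0.643302) = -0.133923
  p ← 0.660000 + 0.22·(-0.133923) = 0.630537
p(0.22) ≈ 0.6305

0.6305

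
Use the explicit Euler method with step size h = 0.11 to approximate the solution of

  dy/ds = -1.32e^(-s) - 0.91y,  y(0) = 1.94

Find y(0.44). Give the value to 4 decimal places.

Euler: y_{n+1} = y_n + h·f(s_n, y_n).
s=0.000000, y=1.940000: f=-3.085400 → y ← 1.940000 + 0.11·(-3.085400) = 1.600606
s=0.110000, y=1.600606: f=-2.639053 → y ← 1.600606 + 0.11·(-2.639053) = 1.310310
s=0.220000, y=1.310310: f=-2.251707 → y ← 1.310310 + 0.11·(-2.251707) = 1.062622
s=0.330000, y=1.062622: f=-1.915966 → y ← 1.062622 + 0.11·(-1.915966) = 0.851866
y(0.44) ≈ 0.8519

0.8519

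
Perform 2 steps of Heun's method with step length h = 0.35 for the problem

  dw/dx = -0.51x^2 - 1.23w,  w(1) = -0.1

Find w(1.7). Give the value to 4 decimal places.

-0.5358

Heun: k1 = f(x_n, w_n); k2 = f(x_n + h, w_n + h·k1); w_{n+1} = w_n + (h/2)·(k1 + k2).
x=1.000000, w=-0.100000:
  k1 = f(1.000000, -0.100000) = -0.387000
  k2 = f(1.350000, -0.235450) = -0.639872
  w ← -0.100000 + (0.35/2)·(-0.387000 + (-0.639872)) = -0.279703
x=1.350000, w=-0.279703:
  k1 = f(1.350000, -0.279703) = -0.585441
  k2 = f(1.700000, -0.484607) = -0.877834
  w ← -0.279703 + (0.35/2)·(-0.585441 + (-0.877834)) = -0.535776
w(1.7) ≈ -0.5358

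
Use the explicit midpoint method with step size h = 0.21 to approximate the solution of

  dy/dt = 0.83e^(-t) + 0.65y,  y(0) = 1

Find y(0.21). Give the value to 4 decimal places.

Midpoint: k1 = f(t_n, y_n); k2 = f(t_n + h/2, y_n + (h/2)·k1); y_{n+1} = y_n + h·k2.
t=0.000000, y=1.000000:
  k1 = f(0.000000, 1.000000) = 1.480000
  k2 = f(0.105000, 1.155400) = 1.498279
  y ← 1.000000 + 0.21·1.498279 = 1.314639
y(0.21) ≈ 1.3146

1.3146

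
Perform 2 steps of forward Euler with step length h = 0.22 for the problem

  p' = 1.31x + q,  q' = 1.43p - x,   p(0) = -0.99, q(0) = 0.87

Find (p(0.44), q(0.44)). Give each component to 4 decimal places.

-0.6123, 0.2589

Euler on (p,q): p_{n+1} = p_n + h·p', q_{n+1} = q_n + h·q'.
0.000000: (-0.990000, 0.870000); f=(0.870000, -1.415700) → (-0.798600, 0.558546)
0.220000: (-0.798600, 0.558546); f=(0.846746, -1.361998) → (-0.612316, 0.258906)
(p(0.44), q(0.44)) ≈ (-0.6123, 0.2589)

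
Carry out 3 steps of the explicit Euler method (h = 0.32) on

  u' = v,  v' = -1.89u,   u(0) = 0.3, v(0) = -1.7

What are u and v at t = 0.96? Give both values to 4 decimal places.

Euler on (u,v): u_{n+1} = u_n + h·u', v_{n+1} = v_n + h·v'.
0.000000: (0.300000, -1.700000); f=(-1.700000, -0.567000) → (-0.244000, -1.881440)
0.320000: (-0.244000, -1.881440); f=(-1.881440, 0.461160) → (-0.846061, -1.733869)
0.640000: (-0.846061, -1.733869); f=(-1.733869, 1.599055) → (-1.400899, -1.222171)
(u(0.96), v(0.96)) ≈ (-1.4009, -1.2222)

-1.4009, -1.2222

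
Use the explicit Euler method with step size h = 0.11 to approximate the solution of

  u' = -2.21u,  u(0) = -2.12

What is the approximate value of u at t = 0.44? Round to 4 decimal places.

Euler: u_{n+1} = u_n + h·f(t_n, u_n).
t=0.000000, u=-2.120000: f=4.685200 → u ← -2.120000 + 0.11·4.685200 = -1.604628
t=0.110000, u=-1.604628: f=3.546228 → u ← -1.604628 + 0.11·3.546228 = -1.214543
t=0.220000, u=-1.214543: f=2.684140 → u ← -1.214543 + 0.11·2.684140 = -0.919288
t=0.330000, u=-0.919288: f=2.031625 → u ← -0.919288 + 0.11·2.031625 = -0.695809
u(0.44) ≈ -0.6958

-0.6958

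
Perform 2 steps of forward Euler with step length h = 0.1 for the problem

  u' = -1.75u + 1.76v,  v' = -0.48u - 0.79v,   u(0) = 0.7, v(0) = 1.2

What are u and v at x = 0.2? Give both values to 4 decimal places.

0.8393, 0.9491

Euler on (u,v): u_{n+1} = u_n + h·u', v_{n+1} = v_n + h·v'.
0.000000: (0.700000, 1.200000); f=(0.887000, -1.284000) → (0.788700, 1.071600)
0.100000: (0.788700, 1.071600); f=(0.505791, -1.225140) → (0.839279, 0.949086)
(u(0.2), v(0.2)) ≈ (0.8393, 0.9491)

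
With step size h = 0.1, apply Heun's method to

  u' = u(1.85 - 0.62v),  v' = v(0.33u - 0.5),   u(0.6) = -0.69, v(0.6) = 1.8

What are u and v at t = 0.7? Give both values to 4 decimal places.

-0.7455, 1.6724

Heun on (u,v): k1 = f(t_n, state_n); k2 = f(t_n + h, state_n + h·k1); state_{n+1} = state_n + (h/2)·(k1 + k2).
0.600000: (-0.690000, 1.800000)
  k1 = (-0.506460, -1.309860)
  predictor → (-0.740646, 1.669014)
  k2 = (-0.603783, -1.242436)
  → (-0.745512, 1.672385)
(u(0.7), v(0.7)) ≈ (-0.7455, 1.6724)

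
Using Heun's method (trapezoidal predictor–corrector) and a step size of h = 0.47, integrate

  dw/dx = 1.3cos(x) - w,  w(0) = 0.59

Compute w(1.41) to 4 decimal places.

Heun: k1 = f(x_n, w_n); k2 = f(x_n + h, w_n + h·k1); w_{n+1} = w_n + (h/2)·(k1 + k2).
x=0.000000, w=0.590000:
  k1 = f(0.000000, 0.590000) = 0.710000
  k2 = f(0.470000, 0.923700) = 0.235339
  w ← 0.590000 + (0.47/2)·(0.710000 + 0.235339) = 0.812155
x=0.470000, w=0.812155:
  k1 = f(0.470000, 0.812155) = 0.346884
  k2 = f(0.940000, 0.975190) = -0.208466
  w ← 0.812155 + (0.47/2)·(0.346884 + (-0.208466)) = 0.844683
x=0.940000, w=0.844683:
  k1 = f(0.940000, 0.844683) = -0.077959
  k2 = f(1.410000, 0.808042) = -0.599907
  w ← 0.844683 + (0.47/2)·(-0.077959 + (-0.599907)) = 0.685385
w(1.41) ≈ 0.6854

0.6854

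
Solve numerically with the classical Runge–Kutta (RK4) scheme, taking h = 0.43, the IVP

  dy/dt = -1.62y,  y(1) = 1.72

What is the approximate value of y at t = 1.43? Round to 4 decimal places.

0.8591

RK4: k1 = f(t_n, y_n); k2 = f(t_n + h/2, y_n + (h/2)·k1); k3 = f(t_n + h/2, y_n + (h/2)·k2); k4 = f(t_n + h, y_n + h·k3); y_{n+1} = y_n + (h/6)·(k1 + 2k2 + 2k3 + k4).
t=1.000000, y=1.720000:
  k1 = f(1.000000, 1.720000) = -2.786400
  k2 = f(1.215000, 1.120924) = -1.815897
  k3 = f(1.215000, 1.329582) = -2.153923
  k4 = f(1.430000, 0.793813) = -1.285977
  y ← 1.720000 + (0.43/6)·(k1 + 2k2 + 2k3 + k4) = 0.859139
y(1.43) ≈ 0.8591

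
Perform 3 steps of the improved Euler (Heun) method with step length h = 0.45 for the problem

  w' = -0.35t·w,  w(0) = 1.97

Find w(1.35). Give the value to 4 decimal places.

Heun: k1 = f(t_n, w_n); k2 = f(t_n + h, w_n + h·k1); w_{n+1} = w_n + (h/2)·(k1 + k2).
t=0.000000, w=1.970000:
  k1 = f(0.000000, 1.970000) = 0.000000
  k2 = f(0.450000, 1.970000) = -0.310275
  w ← 1.970000 + (0.45/2)·(0.000000 + (-0.310275)) = 1.900188
t=0.450000, w=1.900188:
  k1 = f(0.450000, 1.900188) = -0.299280
  k2 = f(0.900000, 1.765512) = -0.556136
  w ← 1.900188 + (0.45/2)·(-0.299280 + (-0.556136)) = 1.707720
t=0.900000, w=1.707720:
  k1 = f(0.900000, 1.707720) = -0.537932
  k2 = f(1.350000, 1.465650) = -0.692520
  w ← 1.707720 + (0.45/2)·(-0.537932 + (-0.692520)) = 1.430868
w(1.35) ≈ 1.4309

1.4309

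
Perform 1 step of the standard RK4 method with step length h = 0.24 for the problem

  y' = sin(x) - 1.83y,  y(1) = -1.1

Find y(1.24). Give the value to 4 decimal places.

RK4: k1 = f(x_n, y_n); k2 = f(x_n + h/2, y_n + (h/2)·k1); k3 = f(x_n + h/2, y_n + (h/2)·k2); k4 = f(x_n + h, y_n + h·k3); y_{n+1} = y_n + (h/6)·(k1 + 2k2 + 2k3 + k4).
x=1.000000, y=-1.100000:
  k1 = f(1.000000, -1.100000) = 2.854471
  k2 = f(1.120000, -0.757463) = 2.286259
  k3 = f(1.120000, -0.825649) = 2.411038
  k4 = f(1.240000, -0.521351) = 1.899856
  y ← -1.100000 + (0.24/6)·(k1 + 2k2 + 2k3 + k4) = -0.534043
y(1.24) ≈ -0.5340

-0.5340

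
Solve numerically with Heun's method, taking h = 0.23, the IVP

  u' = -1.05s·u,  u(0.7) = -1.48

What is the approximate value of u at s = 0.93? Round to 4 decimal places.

-1.2168

Heun: k1 = f(s_n, u_n); k2 = f(s_n + h, u_n + h·k1); u_{n+1} = u_n + (h/2)·(k1 + k2).
s=0.700000, u=-1.480000:
  k1 = f(0.700000, -1.480000) = 1.087800
  k2 = f(0.930000, -1.229806) = 1.200906
  u ← -1.480000 + (0.23/2)·(1.087800 + 1.200906) = -1.216799
u(0.93) ≈ -1.2168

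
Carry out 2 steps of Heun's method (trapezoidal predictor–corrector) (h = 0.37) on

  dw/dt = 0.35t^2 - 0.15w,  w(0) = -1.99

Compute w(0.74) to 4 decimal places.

-1.7288

Heun: k1 = f(t_n, w_n); k2 = f(t_n + h, w_n + h·k1); w_{n+1} = w_n + (h/2)·(k1 + k2).
t=0.000000, w=-1.990000:
  k1 = f(0.000000, -1.990000) = 0.298500
  k2 = f(0.370000, -1.879555) = 0.329848
  w ← -1.990000 + (0.37/2)·(0.298500 + 0.329848) = -1.873756
t=0.370000, w=-1.873756:
  k1 = f(0.370000, -1.873756) = 0.328978
  k2 = f(0.740000, -1.752034) = 0.454465
  w ← -1.873756 + (0.37/2)·(0.328978 + 0.454465) = -1.728819
w(0.74) ≈ -1.7288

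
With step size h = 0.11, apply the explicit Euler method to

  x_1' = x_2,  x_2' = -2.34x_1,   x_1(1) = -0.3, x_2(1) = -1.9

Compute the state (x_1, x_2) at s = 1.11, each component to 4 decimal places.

Euler on (x_1,x_2): x_1_{n+1} = x_1_n + h·x_1', x_2_{n+1} = x_2_n + h·x_2'.
1.000000: (-0.300000, -1.900000); f=(-1.900000, 0.702000) → (-0.509000, -1.822780)
(x_1(1.11), x_2(1.11)) ≈ (-0.5090, -1.8228)

-0.5090, -1.8228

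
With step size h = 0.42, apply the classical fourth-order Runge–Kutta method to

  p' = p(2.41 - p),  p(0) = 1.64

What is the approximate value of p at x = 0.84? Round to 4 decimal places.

RK4: k1 = f(x_n, p_n); k2 = f(x_n + h/2, p_n + (h/2)·k1); k3 = f(x_n + h/2, p_n + (h/2)·k2); k4 = f(x_n + h, p_n + h·k3); p_{n+1} = p_n + (h/6)·(k1 + 2k2 + 2k3 + k4).
x=0.000000, p=1.640000:
  k1 = f(0.000000, 1.640000) = 1.262800
  k2 = f(0.210000, 1.905188) = 0.961762
  k3 = f(0.210000, 1.841970) = 1.046294
  k4 = f(0.420000, 2.079444) = 0.687373
  p ← 1.640000 + (0.42/6)·(k1 + 2k2 + 2k3 + k4) = 2.057640
x=0.420000, p=2.057640:
  k1 = f(0.420000, 2.057640) = 0.725030
  k2 = f(0.630000, 2.209896) = 0.442208
  k3 = f(0.630000, 2.150504) = 0.558048
  k4 = f(0.840000, 2.292020) = 0.270413
  p ← 2.057640 + (0.42/6)·(k1 + 2k2 + 2k3 + k4) = 2.267357
p(0.84) ≈ 2.2674

2.2674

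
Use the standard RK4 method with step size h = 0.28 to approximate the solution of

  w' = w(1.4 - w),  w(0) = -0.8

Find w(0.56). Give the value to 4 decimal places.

RK4: k1 = f(t_n, w_n); k2 = f(t_n + h/2, w_n + (h/2)·k1); k3 = f(t_n + h/2, w_n + (h/2)·k2); k4 = f(t_n + h, w_n + h·k3); w_{n+1} = w_n + (h/6)·(k1 + 2k2 + 2k3 + k4).
t=0.000000, w=-0.800000:
  k1 = f(0.000000, -0.800000) = -1.760000
  k2 = f(0.140000, -1.046400) = -2.559913
  k3 = f(0.140000, -1.158388) = -2.963605
  k4 = f(0.280000, -1.629809) = -4.938012
  w ← -0.800000 + (0.28/6)·(k1 + 2k2 + 2k3 + k4) = -1.628102
t=0.280000, w=-1.628102:
  k1 = f(0.280000, -1.628102) = -4.930060
  k2 = f(0.420000, -2.318311) = -8.620199
  k3 = f(0.420000, -2.834930) = -12.005731
  k4 = f(0.560000, -4.989707) = -31.882767
  w ← -1.628102 + (0.28/6)·(k1 + 2k2 + 2k3 + k4) = -5.271121
w(0.56) ≈ -5.2711

-5.2711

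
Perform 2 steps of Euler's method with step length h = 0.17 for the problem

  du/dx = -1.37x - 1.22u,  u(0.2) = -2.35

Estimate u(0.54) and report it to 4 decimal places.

Euler: u_{n+1} = u_n + h·f(x_n, u_n).
x=0.200000, u=-2.350000: f=2.593000 → u ← -2.350000 + 0.17·2.593000 = -1.909190
x=0.370000, u=-1.909190: f=1.822312 → u ← -1.909190 + 0.17·1.822312 = -1.599397
u(0.54) ≈ -1.5994

-1.5994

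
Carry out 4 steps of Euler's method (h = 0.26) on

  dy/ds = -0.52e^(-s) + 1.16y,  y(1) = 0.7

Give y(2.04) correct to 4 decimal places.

Euler: y_{n+1} = y_n + h·f(s_n, y_n).
s=1.000000, y=0.700000: f=0.620703 → y ← 0.700000 + 0.26·0.620703 = 0.861383
s=1.260000, y=0.861383: f=0.851704 → y ← 0.861383 + 0.26·0.851704 = 1.082826
s=1.520000, y=1.082826: f=1.142348 → y ← 1.082826 + 0.26·1.142348 = 1.379836
s=1.780000, y=1.379836: f=1.512918 → y ← 1.379836 + 0.26·1.512918 = 1.773195
y(2.04) ≈ 1.7732

1.7732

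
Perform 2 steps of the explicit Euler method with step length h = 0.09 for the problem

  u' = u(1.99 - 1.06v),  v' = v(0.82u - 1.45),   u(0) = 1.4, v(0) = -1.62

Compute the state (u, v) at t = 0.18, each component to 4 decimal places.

2.4822, -1.5875

Euler on (u,v): u_{n+1} = u_n + h·u', v_{n+1} = v_n + h·v'.
0.000000: (1.400000, -1.620000); f=(5.190080, 0.489240) → (1.867107, -1.575968)
0.090000: (1.867107, -1.575968); f=(6.834595, -0.127697) → (2.482221, -1.587461)
(u(0.18), v(0.18)) ≈ (2.4822, -1.5875)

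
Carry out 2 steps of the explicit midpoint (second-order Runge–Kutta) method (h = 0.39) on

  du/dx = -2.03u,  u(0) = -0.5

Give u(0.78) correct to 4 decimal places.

Midpoint: k1 = f(x_n, u_n); k2 = f(x_n + h/2, u_n + (h/2)·k1); u_{n+1} = u_n + h·k2.
x=0.000000, u=-0.500000:
  k1 = f(0.000000, -0.500000) = 1.015000
  k2 = f(0.195000, -0.302075) = 0.613212
  u ← -0.500000 + 0.39·0.613212 = -0.260847
x=0.390000, u=-0.260847:
  k1 = f(0.390000, -0.260847) = 0.529520
  k2 = f(0.585000, -0.157591) = 0.319909
  u ← -0.260847 + 0.39·0.319909 = -0.136083
u(0.78) ≈ -0.1361

-0.1361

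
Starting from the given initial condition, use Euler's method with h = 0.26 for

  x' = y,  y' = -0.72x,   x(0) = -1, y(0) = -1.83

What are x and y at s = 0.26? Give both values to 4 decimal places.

Euler on (x,y): x_{n+1} = x_n + h·x', y_{n+1} = y_n + h·y'.
0.000000: (-1.000000, -1.830000); f=(-1.830000, 0.720000) → (-1.475800, -1.642800)
(x(0.26), y(0.26)) ≈ (-1.4758, -1.6428)

-1.4758, -1.6428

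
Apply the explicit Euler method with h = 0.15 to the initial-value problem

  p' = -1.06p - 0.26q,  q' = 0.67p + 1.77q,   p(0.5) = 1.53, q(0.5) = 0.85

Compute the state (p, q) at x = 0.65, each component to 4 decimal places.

Euler on (p,q): p_{n+1} = p_n + h·p', q_{n+1} = q_n + h·q'.
0.500000: (1.530000, 0.850000); f=(-1.842800, 2.529600) → (1.253580, 1.229440)
(p(0.65), q(0.65)) ≈ (1.2536, 1.2294)

1.2536, 1.2294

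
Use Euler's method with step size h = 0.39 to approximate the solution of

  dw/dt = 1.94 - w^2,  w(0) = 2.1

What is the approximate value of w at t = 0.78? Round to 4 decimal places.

1.3894

Euler: w_{n+1} = w_n + h·f(t_n, w_n).
t=0.000000, w=2.100000: f=-2.470000 → w ← 2.100000 + 0.39·(-2.470000) = 1.136700
t=0.390000, w=1.136700: f=0.647913 → w ← 1.136700 + 0.39·0.647913 = 1.389386
w(0.78) ≈ 1.3894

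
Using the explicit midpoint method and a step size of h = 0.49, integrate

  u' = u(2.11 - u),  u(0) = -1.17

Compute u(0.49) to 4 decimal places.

Midpoint: k1 = f(x_n, u_n); k2 = f(x_n + h/2, u_n + (h/2)·k1); u_{n+1} = u_n + h·k2.
x=0.000000, u=-1.170000:
  k1 = f(0.000000, -1.170000) = -3.837600
  k2 = f(0.245000, -2.110212) = -8.905542
  u ← -1.170000 + 0.49·(-8.905542) = -5.533716
u(0.49) ≈ -5.5337

-5.5337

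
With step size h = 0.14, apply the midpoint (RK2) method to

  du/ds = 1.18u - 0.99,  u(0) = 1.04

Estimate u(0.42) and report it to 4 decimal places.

1.1683

Midpoint: k1 = f(s_n, u_n); k2 = f(s_n + h/2, u_n + (h/2)·k1); u_{n+1} = u_n + h·k2.
s=0.000000, u=1.040000:
  k1 = f(0.000000, 1.040000) = 0.237200
  k2 = f(0.070000, 1.056604) = 0.256793
  u ← 1.040000 + 0.14·0.256793 = 1.075951
s=0.140000, u=1.075951:
  k1 = f(0.140000, 1.075951) = 0.279622
  k2 = f(0.210000, 1.095525) = 0.302719
  u ← 1.075951 + 0.14·0.302719 = 1.118332
s=0.280000, u=1.118332:
  k1 = f(0.280000, 1.118332) = 0.329631
  k2 = f(0.350000, 1.141406) = 0.356859
  u ← 1.118332 + 0.14·0.356859 = 1.168292
u(0.42) ≈ 1.1683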